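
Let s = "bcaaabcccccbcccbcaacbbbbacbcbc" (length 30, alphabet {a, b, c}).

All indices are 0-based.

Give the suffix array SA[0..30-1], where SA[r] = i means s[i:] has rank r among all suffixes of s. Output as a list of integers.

[2, 3, 17, 4, 18, 24, 23, 22, 21, 20, 28, 0, 15, 26, 11, 5, 29, 1, 16, 19, 27, 14, 25, 10, 13, 9, 12, 8, 7, 6]

rank | idx | suffix
   0 |   2 | aaabcccccbcccbcaacbbbbacbcbc
   1 |   3 | aabcccccbcccbcaacbbbbacbcbc
   2 |  17 | aacbbbbacbcbc
   3 |   4 | abcccccbcccbcaacbbbbacbcbc
   4 |  18 | acbbbbacbcbc
   5 |  24 | acbcbc
   6 |  23 | bacbcbc
   7 |  22 | bbacbcbc
   8 |  21 | bbbacbcbc
   9 |  20 | bbbbacbcbc
  10 |  28 | bc
  11 |   0 | bcaaabcccccbcccbcaacbbbbacbcbc
  12 |  15 | bcaacbbbbacbcbc
  13 |  26 | bcbc
  14 |  11 | bcccbcaacbbbbacbcbc
  15 |   5 | bcccccbcccbcaacbbbbacbcbc
  16 |  29 | c
  17 |   1 | caaabcccccbcccbcaacbbbbacbcbc
  18 |  16 | caacbbbbacbcbc
  19 |  19 | cbbbbacbcbc
  20 |  27 | cbc
  21 |  14 | cbcaacbbbbacbcbc
  22 |  25 | cbcbc
  23 |  10 | cbcccbcaacbbbbacbcbc
  24 |  13 | ccbcaacbbbbacbcbc
  25 |   9 | ccbcccbcaacbbbbacbcbc
  26 |  12 | cccbcaacbbbbacbcbc
  27 |   8 | cccbcccbcaacbbbbacbcbc
  28 |   7 | ccccbcccbcaacbbbbacbcbc
  29 |   6 | cccccbcccbcaacbbbbacbcbc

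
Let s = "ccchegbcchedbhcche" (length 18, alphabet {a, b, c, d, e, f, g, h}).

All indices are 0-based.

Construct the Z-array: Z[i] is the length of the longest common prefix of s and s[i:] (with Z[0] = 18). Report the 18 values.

[18, 2, 1, 0, 0, 0, 0, 2, 1, 0, 0, 0, 0, 0, 2, 1, 0, 0]

Z[0]=18
i=1: outside box; Z[1]=2 grow→box=[1,3)
i=2: min(r-i=1, Z[1]=2)=1; Z[2]=1
i=3: outside box; Z[3]=0
i=4: outside box; Z[4]=0
i=5: outside box; Z[5]=0
i=6: outside box; Z[6]=0
i=7: outside box; Z[7]=2 grow→box=[7,9)
i=8: min(r-i=1, Z[1]=2)=1; Z[8]=1
i=9: outside box; Z[9]=0
i=10: outside box; Z[10]=0
i=11: outside box; Z[11]=0
i=12: outside box; Z[12]=0
i=13: outside box; Z[13]=0
i=14: outside box; Z[14]=2 grow→box=[14,16)
i=15: min(r-i=1, Z[1]=2)=1; Z[15]=1
i=16: outside box; Z[16]=0
i=17: outside box; Z[17]=0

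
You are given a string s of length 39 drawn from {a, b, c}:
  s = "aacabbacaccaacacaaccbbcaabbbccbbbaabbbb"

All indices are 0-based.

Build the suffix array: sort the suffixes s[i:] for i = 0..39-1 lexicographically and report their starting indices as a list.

[33, 23, 0, 11, 16, 3, 34, 24, 14, 1, 12, 6, 8, 17, 38, 32, 5, 37, 31, 4, 36, 30, 35, 25, 20, 26, 21, 27, 22, 10, 15, 2, 13, 7, 29, 19, 9, 28, 18]

sorted suffixes:
  #0 SA[0]=33  'aabbbb'
  #1 SA[1]=23  'aabbbccbbbaabbbb'
  #2 SA[2]=0  'aacabbacaccaacacaaccbbcaabbbccbbbaabbbb'
  #3 SA[3]=11  'aacacaaccbbcaabbbccbbbaabbbb'
  #4 SA[4]=16  'aaccbbcaabbbccbbbaabbbb'
  #5 SA[5]=3  'abbacaccaacacaaccbbcaabbbccbbbaabbbb'
  #6 SA[6]=34  'abbbb'
  #7 SA[7]=24  'abbbccbbbaabbbb'
  #8 SA[8]=14  'acaaccbbcaabbbccbbbaabbbb'
  #9 SA[9]=1  'acabbacaccaacacaaccbbcaabbbccbbbaabbbb'
  #10 SA[10]=12  'acacaaccbbcaabbbccbbbaabbbb'
  #11 SA[11]=6  'acaccaacacaaccbbcaabbbccbbbaabbbb'
  #12 SA[12]=8  'accaacacaaccbbcaabbbccbbbaabbbb'
  #13 SA[13]=17  'accbbcaabbbccbbbaabbbb'
  #14 SA[14]=38  'b'
  #15 SA[15]=32  'baabbbb'
  #16 SA[16]=5  'bacaccaacacaaccbbcaabbbccbbbaabbbb'
  #17 SA[17]=37  'bb'
  #18 SA[18]=31  'bbaabbbb'
  #19 SA[19]=4  'bbacaccaacacaaccbbcaabbbccbbbaabbbb'
  #20 SA[20]=36  'bbb'
  #21 SA[21]=30  'bbbaabbbb'
  #22 SA[22]=35  'bbbb'
  #23 SA[23]=25  'bbbccbbbaabbbb'
  #24 SA[24]=20  'bbcaabbbccbbbaabbbb'
  #25 SA[25]=26  'bbccbbbaabbbb'
  #26 SA[26]=21  'bcaabbbccbbbaabbbb'
  #27 SA[27]=27  'bccbbbaabbbb'
  #28 SA[28]=22  'caabbbccbbbaabbbb'
  #29 SA[29]=10  'caacacaaccbbcaabbbccbbbaabbbb'
  #30 SA[30]=15  'caaccbbcaabbbccbbbaabbbb'
  #31 SA[31]=2  'cabbacaccaacacaaccbbcaabbbccbbbaabbbb'
  #32 SA[32]=13  'cacaaccbbcaabbbccbbbaabbbb'
  #33 SA[33]=7  'caccaacacaaccbbcaabbbccbbbaabbbb'
  #34 SA[34]=29  'cbbbaabbbb'
  #35 SA[35]=19  'cbbcaabbbccbbbaabbbb'
  #36 SA[36]=9  'ccaacacaaccbbcaabbbccbbbaabbbb'
  #37 SA[37]=28  'ccbbbaabbbb'
  #38 SA[38]=18  'ccbbcaabbbccbbbaabbbb'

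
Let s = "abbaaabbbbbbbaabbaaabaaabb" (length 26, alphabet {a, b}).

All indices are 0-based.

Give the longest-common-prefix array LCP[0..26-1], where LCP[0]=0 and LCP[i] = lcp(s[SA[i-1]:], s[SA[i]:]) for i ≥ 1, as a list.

sorted suffixes:
  #0 SA[0]=17  'aaabaaabb'
  #1 SA[1]=21  'aaabb'
  #2 SA[2]=3  'aaabbbbbbbaabbaaabaaabb'
  #3 SA[3]=18  'aabaaabb'
  #4 SA[4]=22  'aabb'
  #5 SA[5]=13  'aabbaaabaaabb'
  #6 SA[6]=4  'aabbbbbbbaabbaaabaaabb'
  #7 SA[7]=19  'abaaabb'
  #8 SA[8]=23  'abb'
  #9 SA[9]=14  'abbaaabaaabb'
  #10 SA[10]=0  'abbaaabbbbbbbaabbaaabaaabb'
  #11 SA[11]=5  'abbbbbbbaabbaaabaaabb'
  #12 SA[12]=25  'b'
  #13 SA[13]=16  'baaabaaabb'
  #14 SA[14]=20  'baaabb'
  #15 SA[15]=2  'baaabbbbbbbaabbaaabaaabb'
  #16 SA[16]=12  'baabbaaabaaabb'
  #17 SA[17]=24  'bb'
  #18 SA[18]=15  'bbaaabaaabb'
  #19 SA[19]=1  'bbaaabbbbbbbaabbaaabaaabb'
  #20 SA[20]=11  'bbaabbaaabaaabb'
  #21 SA[21]=10  'bbbaabbaaabaaabb'
  #22 SA[22]=9  'bbbbaabbaaabaaabb'
  #23 SA[23]=8  'bbbbbaabbaaabaaabb'
  #24 SA[24]=7  'bbbbbbaabbaaabaaabb'
  #25 SA[25]=6  'bbbbbbbaabbaaabaaabb'

SA = [17, 21, 3, 18, 22, 13, 4, 19, 23, 14, 0, 5, 25, 16, 20, 2, 12, 24, 15, 1, 11, 10, 9, 8, 7, 6]
[i] adj suffixes → lcp
  [1] 17/21 → 4 ('aaab')
  [2] 21/3 → 5 ('aaabb')
  [3] 3/18 → 2 ('aa')
  [4] 18/22 → 3 ('aab')
  [5] 22/13 → 4 ('aabb')
  [6] 13/4 → 4 ('aabb')
  [7] 4/19 → 1 ('a')
  [8] 19/23 → 2 ('ab')
  [9] 23/14 → 3 ('abb')
  [10] 14/0 → 7 ('abbaaab')
  [11] 0/5 → 3 ('abb')
  [12] 5/25 → 0 ('')
  [13] 25/16 → 1 ('b')
  [14] 16/20 → 5 ('baaab')
  [15] 20/2 → 6 ('baaabb')
  [16] 2/12 → 3 ('baa')
  [17] 12/24 → 1 ('b')
  [18] 24/15 → 2 ('bb')
  [19] 15/1 → 6 ('bbaaab')
  [20] 1/11 → 4 ('bbaa')
  [21] 11/10 → 2 ('bb')
  [22] 10/9 → 3 ('bbb')
  [23] 9/8 → 4 ('bbbb')
  [24] 8/7 → 5 ('bbbbb')
  [25] 7/6 → 6 ('bbbbbb')

[0, 4, 5, 2, 3, 4, 4, 1, 2, 3, 7, 3, 0, 1, 5, 6, 3, 1, 2, 6, 4, 2, 3, 4, 5, 6]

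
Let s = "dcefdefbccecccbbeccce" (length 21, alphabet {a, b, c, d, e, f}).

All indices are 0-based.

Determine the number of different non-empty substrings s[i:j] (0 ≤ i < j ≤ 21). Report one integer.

203

sorted suffixes:
  #0 SA[0]=14  'bbeccce'
  #1 SA[1]=7  'bccecccbbeccce'
  #2 SA[2]=15  'beccce'
  #3 SA[3]=13  'cbbeccce'
  #4 SA[4]=12  'ccbbeccce'
  #5 SA[5]=11  'cccbbeccce'
  #6 SA[6]=17  'ccce'
  #7 SA[7]=18  'cce'
  #8 SA[8]=8  'ccecccbbeccce'
  #9 SA[9]=19  'ce'
  #10 SA[10]=9  'cecccbbeccce'
  #11 SA[11]=1  'cefdefbccecccbbeccce'
  #12 SA[12]=0  'dcefdefbccecccbbeccce'
  #13 SA[13]=4  'defbccecccbbeccce'
  #14 SA[14]=20  'e'
  #15 SA[15]=10  'ecccbbeccce'
  #16 SA[16]=16  'eccce'
  #17 SA[17]=5  'efbccecccbbeccce'
  #18 SA[18]=2  'efdefbccecccbbeccce'
  #19 SA[19]=6  'fbccecccbbeccce'
  #20 SA[20]=3  'fdefbccecccbbeccce'

SA = [14, 7, 15, 13, 12, 11, 17, 18, 8, 19, 9, 1, 0, 4, 20, 10, 16, 5, 2, 6, 3]
i: (SA[i-1],SA[i]) lcp shared
  1: (14,7) 1 'b'
  2: (7,15) 1 'b'
  3: (15,13) 0 ''
  4: (13,12) 1 'c'
  5: (12,11) 2 'cc'
  6: (11,17) 3 'ccc'
  7: (17,18) 2 'cc'
  8: (18,8) 3 'cce'
  9: (8,19) 1 'c'
  10: (19,9) 2 'ce'
  11: (9,1) 2 'ce'
  12: (1,0) 0 ''
  13: (0,4) 1 'd'
  14: (4,20) 0 ''
  15: (20,10) 1 'e'
  16: (10,16) 4 'eccc'
  17: (16,5) 1 'e'
  18: (5,2) 2 'ef'
  19: (2,6) 0 ''
  20: (6,3) 1 'f'

n(n+1)/2 = 21·22/2 = 231
Σ LCP = 0 + 1 + 1 + 0 + 1 + 2 + 3 + 2 + 3 + 1 + 2 + 2 + 0 + 1 + 0 + 1 + 4 + 1 + 2 + 0 + 1 = 28
distinct = 231 − 28 = 203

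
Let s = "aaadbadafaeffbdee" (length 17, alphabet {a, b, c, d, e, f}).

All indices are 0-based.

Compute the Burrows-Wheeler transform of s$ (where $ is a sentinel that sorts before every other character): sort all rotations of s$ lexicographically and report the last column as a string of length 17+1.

e$abafddfaabedaafe

rank  rotation            last
    0  $aaadbadafaeffbdee  e
    1  aaadbadafaeffbdee$  $
    2  aadbadafaeffbdee$a  a
    3  adafaeffbdee$aaadb  b
    4  adbadafaeffbdee$aa  a
    5  aeffbdee$aaadbadaf  f
    6  afaeffbdee$aaadbad  d
    7  badafaeffbdee$aaad  d
    8  bdee$aaadbadafaeff  f
    9  dafaeffbdee$aaadba  a
   10  dbadafaeffbdee$aaa  a
   11  dee$aaadbadafaeffb  b
   12  e$aaadbadafaeffbde  e
   13  ee$aaadbadafaeffbd  d
   14  effbdee$aaadbadafa  a
   15  faeffbdee$aaadbada  a
   16  fbdee$aaadbadafaef  f
   17  ffbdee$aaadbadafae  e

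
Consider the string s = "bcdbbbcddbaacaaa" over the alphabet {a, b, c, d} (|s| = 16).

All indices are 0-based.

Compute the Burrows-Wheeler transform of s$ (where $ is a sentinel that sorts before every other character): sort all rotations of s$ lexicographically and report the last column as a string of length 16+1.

rank  rotation           last
    0  $bcdbbbcddbaacaaa  a
    1  a$bcdbbbcddbaacaa  a
    2  aa$bcdbbbcddbaaca  a
    3  aaa$bcdbbbcddbaac  c
    4  aacaaa$bcdbbbcddb  b
    5  acaaa$bcdbbbcddba  a
    6  baacaaa$bcdbbbcdd  d
    7  bbbcddbaacaaa$bcd  d
    8  bbcddbaacaaa$bcdb  b
    9  bcdbbbcddbaacaaa$  $
   10  bcddbaacaaa$bcdbb  b
   11  caaa$bcdbbbcddbaa  a
   12  cdbbbcddbaacaaa$b  b
   13  cddbaacaaa$bcdbbb  b
   14  dbaacaaa$bcdbbbcd  d
   15  dbbbcddbaacaaa$bc  c
   16  ddbaacaaa$bcdbbbc  c

aaacbaddb$babbdcc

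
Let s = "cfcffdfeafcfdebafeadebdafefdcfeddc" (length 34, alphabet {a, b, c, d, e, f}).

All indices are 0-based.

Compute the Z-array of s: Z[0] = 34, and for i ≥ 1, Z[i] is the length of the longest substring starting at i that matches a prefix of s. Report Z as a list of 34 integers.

Z[0]=34
i=1: i≥r, start 0; Z[1]=0
i=2: i≥r, start 0; Z[2]=2 extend→box=[2,4)
i=3: min(r-i=1, Z[1]=0)=0; Z[3]=0
i=4: i≥r, start 0; Z[4]=0
i=5: i≥r, start 0; Z[5]=0
i=6: i≥r, start 0; Z[6]=0
i=7: i≥r, start 0; Z[7]=0
i=8: i≥r, start 0; Z[8]=0
i=9: i≥r, start 0; Z[9]=0
i=10: i≥r, start 0; Z[10]=2 extend→box=[10,12)
i=11: min(r-i=1, Z[1]=0)=0; Z[11]=0
i=12: i≥r, start 0; Z[12]=0
i=13: i≥r, start 0; Z[13]=0
i=14: i≥r, start 0; Z[14]=0
i=15: i≥r, start 0; Z[15]=0
i=16: i≥r, start 0; Z[16]=0
i=17: i≥r, start 0; Z[17]=0
i=18: i≥r, start 0; Z[18]=0
i=19: i≥r, start 0; Z[19]=0
i=20: i≥r, start 0; Z[20]=0
i=21: i≥r, start 0; Z[21]=0
i=22: i≥r, start 0; Z[22]=0
i=23: i≥r, start 0; Z[23]=0
i=24: i≥r, start 0; Z[24]=0
i=25: i≥r, start 0; Z[25]=0
i=26: i≥r, start 0; Z[26]=0
i=27: i≥r, start 0; Z[27]=0
i=28: i≥r, start 0; Z[28]=2 extend→box=[28,30)
i=29: min(r-i=1, Z[1]=0)=0; Z[29]=0
i=30: i≥r, start 0; Z[30]=0
i=31: i≥r, start 0; Z[31]=0
i=32: i≥r, start 0; Z[32]=0
i=33: i≥r, start 0; Z[33]=1 extend→box=[33,34)

[34, 0, 2, 0, 0, 0, 0, 0, 0, 0, 2, 0, 0, 0, 0, 0, 0, 0, 0, 0, 0, 0, 0, 0, 0, 0, 0, 0, 2, 0, 0, 0, 0, 1]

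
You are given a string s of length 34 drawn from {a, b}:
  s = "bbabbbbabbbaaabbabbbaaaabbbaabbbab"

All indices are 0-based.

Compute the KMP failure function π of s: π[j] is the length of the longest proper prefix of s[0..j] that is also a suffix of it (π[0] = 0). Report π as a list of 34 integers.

[0, 1, 0, 1, 2, 2, 2, 3, 4, 5, 6, 3, 0, 0, 1, 2, 3, 4, 5, 6, 3, 0, 0, 0, 1, 2, 2, 3, 0, 1, 2, 2, 3, 4]

π[0] = 0
j=1 s[j]='b': π[1]=1 (border 'b')
j=2 s[j]='a': k: 1→0; π[2]=0 (border '')
j=3 s[j]='b': π[3]=1 (border 'b')
j=4 s[j]='b': π[4]=2 (border 'bb')
j=5 s[j]='b': k: 2→1; π[5]=2 (border 'bb')
j=6 s[j]='b': k: 2→1; π[6]=2 (border 'bb')
j=7 s[j]='a': π[7]=3 (border 'bba')
j=8 s[j]='b': π[8]=4 (border 'bbab')
j=9 s[j]='b': π[9]=5 (border 'bbabb')
j=10 s[j]='b': π[10]=6 (border 'bbabbb')
j=11 s[j]='a': k: 6→2; π[11]=3 (border 'bba')
j=12 s[j]='a': k: 3→0; π[12]=0 (border '')
j=13 s[j]='a': π[13]=0 (border '')
j=14 s[j]='b': π[14]=1 (border 'b')
j=15 s[j]='b': π[15]=2 (border 'bb')
j=16 s[j]='a': π[16]=3 (border 'bba')
j=17 s[j]='b': π[17]=4 (border 'bbab')
j=18 s[j]='b': π[18]=5 (border 'bbabb')
j=19 s[j]='b': π[19]=6 (border 'bbabbb')
j=20 s[j]='a': k: 6→2; π[20]=3 (border 'bba')
j=21 s[j]='a': k: 3→0; π[21]=0 (border '')
j=22 s[j]='a': π[22]=0 (border '')
j=23 s[j]='a': π[23]=0 (border '')
j=24 s[j]='b': π[24]=1 (border 'b')
j=25 s[j]='b': π[25]=2 (border 'bb')
j=26 s[j]='b': k: 2→1; π[26]=2 (border 'bb')
j=27 s[j]='a': π[27]=3 (border 'bba')
j=28 s[j]='a': k: 3→0; π[28]=0 (border '')
j=29 s[j]='b': π[29]=1 (border 'b')
j=30 s[j]='b': π[30]=2 (border 'bb')
j=31 s[j]='b': k: 2→1; π[31]=2 (border 'bb')
j=32 s[j]='a': π[32]=3 (border 'bba')
j=33 s[j]='b': π[33]=4 (border 'bbab')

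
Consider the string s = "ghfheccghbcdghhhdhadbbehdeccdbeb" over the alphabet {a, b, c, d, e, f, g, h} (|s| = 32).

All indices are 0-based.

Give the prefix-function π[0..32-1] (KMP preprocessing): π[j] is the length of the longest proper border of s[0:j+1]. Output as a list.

π[0] = 0
j=1 s[j]='h': π[1]=0 (border '')
j=2 s[j]='f': π[2]=0 (border '')
j=3 s[j]='h': π[3]=0 (border '')
j=4 s[j]='e': π[4]=0 (border '')
j=5 s[j]='c': π[5]=0 (border '')
j=6 s[j]='c': π[6]=0 (border '')
j=7 s[j]='g': π[7]=1 (border 'g')
j=8 s[j]='h': π[8]=2 (border 'gh')
j=9 s[j]='b': k: 2→0; π[9]=0 (border '')
j=10 s[j]='c': π[10]=0 (border '')
j=11 s[j]='d': π[11]=0 (border '')
j=12 s[j]='g': π[12]=1 (border 'g')
j=13 s[j]='h': π[13]=2 (border 'gh')
j=14 s[j]='h': k: 2→0; π[14]=0 (border '')
j=15 s[j]='h': π[15]=0 (border '')
j=16 s[j]='d': π[16]=0 (border '')
j=17 s[j]='h': π[17]=0 (border '')
j=18 s[j]='a': π[18]=0 (border '')
j=19 s[j]='d': π[19]=0 (border '')
j=20 s[j]='b': π[20]=0 (border '')
j=21 s[j]='b': π[21]=0 (border '')
j=22 s[j]='e': π[22]=0 (border '')
j=23 s[j]='h': π[23]=0 (border '')
j=24 s[j]='d': π[24]=0 (border '')
j=25 s[j]='e': π[25]=0 (border '')
j=26 s[j]='c': π[26]=0 (border '')
j=27 s[j]='c': π[27]=0 (border '')
j=28 s[j]='d': π[28]=0 (border '')
j=29 s[j]='b': π[29]=0 (border '')
j=30 s[j]='e': π[30]=0 (border '')
j=31 s[j]='b': π[31]=0 (border '')

[0, 0, 0, 0, 0, 0, 0, 1, 2, 0, 0, 0, 1, 2, 0, 0, 0, 0, 0, 0, 0, 0, 0, 0, 0, 0, 0, 0, 0, 0, 0, 0]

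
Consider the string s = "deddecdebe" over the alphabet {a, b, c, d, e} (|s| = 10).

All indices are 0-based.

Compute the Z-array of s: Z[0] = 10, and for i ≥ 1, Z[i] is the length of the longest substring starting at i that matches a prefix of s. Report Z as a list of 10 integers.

[10, 0, 1, 2, 0, 0, 2, 0, 0, 0]

Z[0]=10
i=1: fresh scan; Z[1]=0
i=2: fresh scan; Z[2]=1 scan→box=[2,3)
i=3: fresh scan; Z[3]=2 scan→box=[3,5)
i=4: min(r-i=1, Z[1]=0)=0; Z[4]=0
i=5: fresh scan; Z[5]=0
i=6: fresh scan; Z[6]=2 scan→box=[6,8)
i=7: min(r-i=1, Z[1]=0)=0; Z[7]=0
i=8: fresh scan; Z[8]=0
i=9: fresh scan; Z[9]=0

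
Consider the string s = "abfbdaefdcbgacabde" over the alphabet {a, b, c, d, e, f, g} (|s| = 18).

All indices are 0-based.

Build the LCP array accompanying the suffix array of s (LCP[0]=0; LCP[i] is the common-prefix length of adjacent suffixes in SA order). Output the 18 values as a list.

[0, 2, 1, 1, 0, 2, 1, 1, 0, 1, 0, 1, 1, 0, 1, 0, 1, 0]

rank | idx | suffix
   0 |  14 | abde
   1 |   0 | abfbdaefdcbgacabde
   2 |  12 | acabde
   3 |   5 | aefdcbgacabde
   4 |   3 | bdaefdcbgacabde
   5 |  15 | bde
   6 |   1 | bfbdaefdcbgacabde
   7 |  10 | bgacabde
   8 |  13 | cabde
   9 |   9 | cbgacabde
  10 |   4 | daefdcbgacabde
  11 |   8 | dcbgacabde
  12 |  16 | de
  13 |  17 | e
  14 |   6 | efdcbgacabde
  15 |   2 | fbdaefdcbgacabde
  16 |   7 | fdcbgacabde
  17 |  11 | gacabde

SA = [14, 0, 12, 5, 3, 15, 1, 10, 13, 9, 4, 8, 16, 17, 6, 2, 7, 11]
i: (SA[i-1],SA[i]) lcp shared
  1: (14,0) 2 'ab'
  2: (0,12) 1 'a'
  3: (12,5) 1 'a'
  4: (5,3) 0 ''
  5: (3,15) 2 'bd'
  6: (15,1) 1 'b'
  7: (1,10) 1 'b'
  8: (10,13) 0 ''
  9: (13,9) 1 'c'
  10: (9,4) 0 ''
  11: (4,8) 1 'd'
  12: (8,16) 1 'd'
  13: (16,17) 0 ''
  14: (17,6) 1 'e'
  15: (6,2) 0 ''
  16: (2,7) 1 'f'
  17: (7,11) 0 ''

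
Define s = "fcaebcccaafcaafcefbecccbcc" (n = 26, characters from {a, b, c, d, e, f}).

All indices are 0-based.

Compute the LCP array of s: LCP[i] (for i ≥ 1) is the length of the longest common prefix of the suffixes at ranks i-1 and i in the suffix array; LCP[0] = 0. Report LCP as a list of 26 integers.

sorted suffixes:
  #0 SA[0]=8  'aafcaafcefbecccbcc'
  #1 SA[1]=12  'aafcefbecccbcc'
  #2 SA[2]=2  'aebcccaafcaafcefbecccbcc'
  #3 SA[3]=9  'afcaafcefbecccbcc'
  #4 SA[4]=13  'afcefbecccbcc'
  #5 SA[5]=23  'bcc'
  #6 SA[6]=4  'bcccaafcaafcefbecccbcc'
  #7 SA[7]=18  'becccbcc'
  #8 SA[8]=25  'c'
  #9 SA[9]=7  'caafcaafcefbecccbcc'
  #10 SA[10]=11  'caafcefbecccbcc'
  #11 SA[11]=1  'caebcccaafcaafcefbecccbcc'
  #12 SA[12]=22  'cbcc'
  #13 SA[13]=24  'cc'
  #14 SA[14]=6  'ccaafcaafcefbecccbcc'
  #15 SA[15]=21  'ccbcc'
  #16 SA[16]=5  'cccaafcaafcefbecccbcc'
  #17 SA[17]=20  'cccbcc'
  #18 SA[18]=15  'cefbecccbcc'
  #19 SA[19]=3  'ebcccaafcaafcefbecccbcc'
  #20 SA[20]=19  'ecccbcc'
  #21 SA[21]=16  'efbecccbcc'
  #22 SA[22]=17  'fbecccbcc'
  #23 SA[23]=10  'fcaafcefbecccbcc'
  #24 SA[24]=0  'fcaebcccaafcaafcefbecccbcc'
  #25 SA[25]=14  'fcefbecccbcc'

SA = [8, 12, 2, 9, 13, 23, 4, 18, 25, 7, 11, 1, 22, 24, 6, 21, 5, 20, 15, 3, 19, 16, 17, 10, 0, 14]
rank  pair      lcp
   1  s[8:],s[12:]  4  'aafc'
   2  s[12:],s[2:]  1  'a'
   3  s[2:],s[9:]  1  'a'
   4  s[9:],s[13:]  3  'afc'
   5  s[13:],s[23:]  0  ''
   6  s[23:],s[4:]  3  'bcc'
   7  s[4:],s[18:]  1  'b'
   8  s[18:],s[25:]  0  ''
   9  s[25:],s[7:]  1  'c'
  10  s[7:],s[11:]  5  'caafc'
  11  s[11:],s[1:]  2  'ca'
  12  s[1:],s[22:]  1  'c'
  13  s[22:],s[24:]  1  'c'
  14  s[24:],s[6:]  2  'cc'
  15  s[6:],s[21:]  2  'cc'
  16  s[21:],s[5:]  2  'cc'
  17  s[5:],s[20:]  3  'ccc'
  18  s[20:],s[15:]  1  'c'
  19  s[15:],s[3:]  0  ''
  20  s[3:],s[19:]  1  'e'
  21  s[19:],s[16:]  1  'e'
  22  s[16:],s[17:]  0  ''
  23  s[17:],s[10:]  1  'f'
  24  s[10:],s[0:]  3  'fca'
  25  s[0:],s[14:]  2  'fc'

[0, 4, 1, 1, 3, 0, 3, 1, 0, 1, 5, 2, 1, 1, 2, 2, 2, 3, 1, 0, 1, 1, 0, 1, 3, 2]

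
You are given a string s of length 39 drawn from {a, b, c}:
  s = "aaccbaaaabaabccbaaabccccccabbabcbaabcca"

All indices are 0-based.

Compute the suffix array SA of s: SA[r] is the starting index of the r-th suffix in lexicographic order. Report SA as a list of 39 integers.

rank | idx | suffix
   0 |  38 | a
   1 |   5 | aaaabaabccbaaabccccccabbabcbaabcca
   2 |   6 | aaabaabccbaaabccccccabbabcbaabcca
   3 |  16 | aaabccccccabbabcbaabcca
   4 |   7 | aabaabccbaaabccccccabbabcbaabcca
   5 |  33 | aabcca
   6 |  10 | aabccbaaabccccccabbabcbaabcca
   7 |  17 | aabccccccabbabcbaabcca
   8 |   0 | aaccbaaaabaabccbaaabccccccabbabcbaabcca
   9 |   8 | abaabccbaaabccccccabbabcbaabcca
  10 |  26 | abbabcbaabcca
  11 |  29 | abcbaabcca
  12 |  34 | abcca
  13 |  11 | abccbaaabccccccabbabcbaabcca
  14 |  18 | abccccccabbabcbaabcca
  15 |   1 | accbaaaabaabccbaaabccccccabbabcbaabcca
  16 |   4 | baaaabaabccbaaabccccccabbabcbaabcca
  17 |  15 | baaabccccccabbabcbaabcca
  18 |  32 | baabcca
  19 |   9 | baabccbaaabccccccabbabcbaabcca
  20 |  28 | babcbaabcca
  21 |  27 | bbabcbaabcca
  22 |  30 | bcbaabcca
  23 |  35 | bcca
  24 |  12 | bccbaaabccccccabbabcbaabcca
  25 |  19 | bccccccabbabcbaabcca
  26 |  37 | ca
  27 |  25 | cabbabcbaabcca
  28 |   3 | cbaaaabaabccbaaabccccccabbabcbaabcca
  29 |  14 | cbaaabccccccabbabcbaabcca
  30 |  31 | cbaabcca
  31 |  36 | cca
  32 |  24 | ccabbabcbaabcca
  33 |   2 | ccbaaaabaabccbaaabccccccabbabcbaabcca
  34 |  13 | ccbaaabccccccabbabcbaabcca
  35 |  23 | cccabbabcbaabcca
  36 |  22 | ccccabbabcbaabcca
  37 |  21 | cccccabbabcbaabcca
  38 |  20 | ccccccabbabcbaabcca

[38, 5, 6, 16, 7, 33, 10, 17, 0, 8, 26, 29, 34, 11, 18, 1, 4, 15, 32, 9, 28, 27, 30, 35, 12, 19, 37, 25, 3, 14, 31, 36, 24, 2, 13, 23, 22, 21, 20]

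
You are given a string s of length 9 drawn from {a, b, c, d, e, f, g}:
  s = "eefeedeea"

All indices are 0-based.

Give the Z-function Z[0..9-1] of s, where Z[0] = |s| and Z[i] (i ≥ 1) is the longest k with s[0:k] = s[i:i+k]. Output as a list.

[9, 1, 0, 2, 1, 0, 2, 1, 0]

Z[0]=9
i=1: outside box; Z[1]=1 scan→box=[1,2)
i=2: outside box; Z[2]=0
i=3: outside box; Z[3]=2 scan→box=[3,5)
i=4: min(r-i=1, Z[1]=1)=1; Z[4]=1
i=5: outside box; Z[5]=0
i=6: outside box; Z[6]=2 scan→box=[6,8)
i=7: min(r-i=1, Z[1]=1)=1; Z[7]=1
i=8: outside box; Z[8]=0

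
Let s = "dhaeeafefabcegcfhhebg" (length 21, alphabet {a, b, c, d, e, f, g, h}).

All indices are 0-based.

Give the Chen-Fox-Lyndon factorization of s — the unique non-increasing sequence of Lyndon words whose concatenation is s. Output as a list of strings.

emit factor 1: 'dh' (i=0, period=2)
emit factor 2: 'aeeafef' (i=2, period=7)
emit factor 3: 'abcegcfhhebg' (i=9, period=12)

["dh", "aeeafef", "abcegcfhhebg"]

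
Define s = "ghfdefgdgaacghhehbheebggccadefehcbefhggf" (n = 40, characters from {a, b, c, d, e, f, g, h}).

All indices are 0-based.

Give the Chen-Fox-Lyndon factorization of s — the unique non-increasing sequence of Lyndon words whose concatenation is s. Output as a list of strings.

emit factor 1: 'gh' (i=0, period=2)
emit factor 2: 'f' (i=2, period=1)
emit factor 3: 'defgdg' (i=3, period=6)
emit factor 4: 'aacghhehbheebggccadefehcbefhggf' (i=9, period=31)

["gh", "f", "defgdg", "aacghhehbheebggccadefehcbefhggf"]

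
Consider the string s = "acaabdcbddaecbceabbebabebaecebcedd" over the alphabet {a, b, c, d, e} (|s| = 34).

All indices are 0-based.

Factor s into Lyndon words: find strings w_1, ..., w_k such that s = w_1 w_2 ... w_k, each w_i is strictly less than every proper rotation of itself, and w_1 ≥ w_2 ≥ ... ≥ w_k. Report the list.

emit factor 1: 'ac' (i=0, period=2)
emit factor 2: 'aabdcbddaecbceabbebabebaecebcedd' (i=2, period=32)

["ac", "aabdcbddaecbceabbebabebaecebcedd"]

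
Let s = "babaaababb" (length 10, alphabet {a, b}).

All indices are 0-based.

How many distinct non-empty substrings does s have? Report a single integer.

sorted suffixes:
  #0 SA[0]=3  'aaababb'
  #1 SA[1]=4  'aababb'
  #2 SA[2]=1  'abaaababb'
  #3 SA[3]=5  'ababb'
  #4 SA[4]=7  'abb'
  #5 SA[5]=9  'b'
  #6 SA[6]=2  'baaababb'
  #7 SA[7]=0  'babaaababb'
  #8 SA[8]=6  'babb'
  #9 SA[9]=8  'bb'

SA = [3, 4, 1, 5, 7, 9, 2, 0, 6, 8]
i: (SA[i-1],SA[i]) lcp shared
  1: (3,4) 2 'aa'
  2: (4,1) 1 'a'
  3: (1,5) 3 'aba'
  4: (5,7) 2 'ab'
  5: (7,9) 0 ''
  6: (9,2) 1 'b'
  7: (2,0) 2 'ba'
  8: (0,6) 3 'bab'
  9: (6,8) 1 'b'

n(n+1)/2 = 10·11/2 = 55
Σ LCP = 0 + 2 + 1 + 3 + 2 + 0 + 1 + 2 + 3 + 1 = 15
distinct = 55 − 15 = 40

40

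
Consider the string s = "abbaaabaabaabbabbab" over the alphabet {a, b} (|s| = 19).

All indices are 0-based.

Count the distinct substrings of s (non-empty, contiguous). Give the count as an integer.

139

rank→(start, suffix):
  0 → (3, 'aaabaabaabbabbab')
  1 → (4, 'aabaabaabbabbab')
  2 → (7, 'aabaabbabbab')
  3 → (10, 'aabbabbab')
  4 → (17, 'ab')
  5 → (5, 'abaabaabbabbab')
  6 → (8, 'abaabbabbab')
  7 → (0, 'abbaaabaabaabbabbab')
  8 → (14, 'abbab')
  9 → (11, 'abbabbab')
  10 → (18, 'b')
  11 → (2, 'baaabaabaabbabbab')
  12 → (6, 'baabaabbabbab')
  13 → (9, 'baabbabbab')
  14 → (16, 'bab')
  15 → (13, 'babbab')
  16 → (1, 'bbaaabaabaabbabbab')
  17 → (15, 'bbab')
  18 → (12, 'bbabbab')

SA = [3, 4, 7, 10, 17, 5, 8, 0, 14, 11, 18, 2, 6, 9, 16, 13, 1, 15, 12]
rank  pair      lcp
   1  s[3:],s[4:]  2  'aa'
   2  s[4:],s[7:]  6  'aabaab'
   3  s[7:],s[10:]  3  'aab'
   4  s[10:],s[17:]  1  'a'
   5  s[17:],s[5:]  2  'ab'
   6  s[5:],s[8:]  5  'abaab'
   7  s[8:],s[0:]  2  'ab'
   8  s[0:],s[14:]  4  'abba'
   9  s[14:],s[11:]  5  'abbab'
  10  s[11:],s[18:]  0  ''
  11  s[18:],s[2:]  1  'b'
  12  s[2:],s[6:]  3  'baa'
  13  s[6:],s[9:]  4  'baab'
  14  s[9:],s[16:]  2  'ba'
  15  s[16:],s[13:]  3  'bab'
  16  s[13:],s[1:]  1  'b'
  17  s[1:],s[15:]  3  'bba'
  18  s[15:],s[12:]  4  'bbab'

n(n+1)/2 = 19·20/2 = 190
Σ LCP = 0 + 2 + 6 + 3 + 1 + 2 + 5 + 2 + 4 + 5 + 0 + 1 + 3 + 4 + 2 + 3 + 1 + 3 + 4 = 51
distinct = 190 − 51 = 139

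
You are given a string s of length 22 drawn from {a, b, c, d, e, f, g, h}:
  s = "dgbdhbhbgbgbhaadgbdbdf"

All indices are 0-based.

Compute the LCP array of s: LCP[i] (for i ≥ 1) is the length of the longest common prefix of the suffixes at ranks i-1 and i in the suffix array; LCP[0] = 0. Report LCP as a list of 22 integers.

sorted suffixes:
  #0 SA[0]=13  'aadgbdbdf'
  #1 SA[1]=14  'adgbdbdf'
  #2 SA[2]=17  'bdbdf'
  #3 SA[3]=19  'bdf'
  #4 SA[4]=2  'bdhbhbgbgbhaadgbdbdf'
  #5 SA[5]=7  'bgbgbhaadgbdbdf'
  #6 SA[6]=9  'bgbhaadgbdbdf'
  #7 SA[7]=11  'bhaadgbdbdf'
  #8 SA[8]=5  'bhbgbgbhaadgbdbdf'
  #9 SA[9]=18  'dbdf'
  #10 SA[10]=20  'df'
  #11 SA[11]=15  'dgbdbdf'
  #12 SA[12]=0  'dgbdhbhbgbgbhaadgbdbdf'
  #13 SA[13]=3  'dhbhbgbgbhaadgbdbdf'
  #14 SA[14]=21  'f'
  #15 SA[15]=16  'gbdbdf'
  #16 SA[16]=1  'gbdhbhbgbgbhaadgbdbdf'
  #17 SA[17]=8  'gbgbhaadgbdbdf'
  #18 SA[18]=10  'gbhaadgbdbdf'
  #19 SA[19]=12  'haadgbdbdf'
  #20 SA[20]=6  'hbgbgbhaadgbdbdf'
  #21 SA[21]=4  'hbhbgbgbhaadgbdbdf'

SA = [13, 14, 17, 19, 2, 7, 9, 11, 5, 18, 20, 15, 0, 3, 21, 16, 1, 8, 10, 12, 6, 4]
i: (SA[i-1],SA[i]) lcp shared
  1: (13,14) 1 'a'
  2: (14,17) 0 ''
  3: (17,19) 2 'bd'
  4: (19,2) 2 'bd'
  5: (2,7) 1 'b'
  6: (7,9) 3 'bgb'
  7: (9,11) 1 'b'
  8: (11,5) 2 'bh'
  9: (5,18) 0 ''
  10: (18,20) 1 'd'
  11: (20,15) 1 'd'
  12: (15,0) 4 'dgbd'
  13: (0,3) 1 'd'
  14: (3,21) 0 ''
  15: (21,16) 0 ''
  16: (16,1) 3 'gbd'
  17: (1,8) 2 'gb'
  18: (8,10) 2 'gb'
  19: (10,12) 0 ''
  20: (12,6) 1 'h'
  21: (6,4) 2 'hb'

[0, 1, 0, 2, 2, 1, 3, 1, 2, 0, 1, 1, 4, 1, 0, 0, 3, 2, 2, 0, 1, 2]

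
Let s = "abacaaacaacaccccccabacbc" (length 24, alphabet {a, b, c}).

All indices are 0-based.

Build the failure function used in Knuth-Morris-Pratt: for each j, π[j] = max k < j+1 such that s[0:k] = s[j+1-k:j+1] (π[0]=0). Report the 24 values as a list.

[0, 0, 1, 0, 1, 1, 1, 0, 1, 1, 0, 1, 0, 0, 0, 0, 0, 0, 1, 2, 3, 4, 0, 0]

π[0] = 0
j=1 s[j]='b': π[1]=0 (border '')
j=2 s[j]='a': π[2]=1 (border 'a')
j=3 s[j]='c': k: 1→0; π[3]=0 (border '')
j=4 s[j]='a': π[4]=1 (border 'a')
j=5 s[j]='a': k: 1→0; π[5]=1 (border 'a')
j=6 s[j]='a': k: 1→0; π[6]=1 (border 'a')
j=7 s[j]='c': k: 1→0; π[7]=0 (border '')
j=8 s[j]='a': π[8]=1 (border 'a')
j=9 s[j]='a': k: 1→0; π[9]=1 (border 'a')
j=10 s[j]='c': k: 1→0; π[10]=0 (border '')
j=11 s[j]='a': π[11]=1 (border 'a')
j=12 s[j]='c': k: 1→0; π[12]=0 (border '')
j=13 s[j]='c': π[13]=0 (border '')
j=14 s[j]='c': π[14]=0 (border '')
j=15 s[j]='c': π[15]=0 (border '')
j=16 s[j]='c': π[16]=0 (border '')
j=17 s[j]='c': π[17]=0 (border '')
j=18 s[j]='a': π[18]=1 (border 'a')
j=19 s[j]='b': π[19]=2 (border 'ab')
j=20 s[j]='a': π[20]=3 (border 'aba')
j=21 s[j]='c': π[21]=4 (border 'abac')
j=22 s[j]='b': k: 4→0; π[22]=0 (border '')
j=23 s[j]='c': π[23]=0 (border '')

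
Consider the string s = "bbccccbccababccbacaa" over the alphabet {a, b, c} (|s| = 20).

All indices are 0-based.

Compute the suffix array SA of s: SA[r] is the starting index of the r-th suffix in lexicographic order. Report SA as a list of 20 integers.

sorted suffixes:
  #0 SA[0]=19  'a'
  #1 SA[1]=18  'aa'
  #2 SA[2]=9  'ababccbacaa'
  #3 SA[3]=11  'abccbacaa'
  #4 SA[4]=16  'acaa'
  #5 SA[5]=10  'babccbacaa'
  #6 SA[6]=15  'bacaa'
  #7 SA[7]=0  'bbccccbccababccbacaa'
  #8 SA[8]=6  'bccababccbacaa'
  #9 SA[9]=12  'bccbacaa'
  #10 SA[10]=1  'bccccbccababccbacaa'
  #11 SA[11]=17  'caa'
  #12 SA[12]=8  'cababccbacaa'
  #13 SA[13]=14  'cbacaa'
  #14 SA[14]=5  'cbccababccbacaa'
  #15 SA[15]=7  'ccababccbacaa'
  #16 SA[16]=13  'ccbacaa'
  #17 SA[17]=4  'ccbccababccbacaa'
  #18 SA[18]=3  'cccbccababccbacaa'
  #19 SA[19]=2  'ccccbccababccbacaa'

[19, 18, 9, 11, 16, 10, 15, 0, 6, 12, 1, 17, 8, 14, 5, 7, 13, 4, 3, 2]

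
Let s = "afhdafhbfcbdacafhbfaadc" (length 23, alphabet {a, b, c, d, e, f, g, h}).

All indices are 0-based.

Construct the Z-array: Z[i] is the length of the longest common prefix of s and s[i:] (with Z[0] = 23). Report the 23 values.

[23, 0, 0, 0, 3, 0, 0, 0, 0, 0, 0, 0, 1, 0, 3, 0, 0, 0, 0, 1, 1, 0, 0]

Z[0]=23
i=1: outside box; Z[1]=0
i=2: outside box; Z[2]=0
i=3: outside box; Z[3]=0
i=4: outside box; Z[4]=3 grow→box=[4,7)
i=5: min(r-i=2, Z[1]=0)=0; Z[5]=0
i=6: min(r-i=1, Z[2]=0)=0; Z[6]=0
i=7: outside box; Z[7]=0
i=8: outside box; Z[8]=0
i=9: outside box; Z[9]=0
i=10: outside box; Z[10]=0
i=11: outside box; Z[11]=0
i=12: outside box; Z[12]=1 grow→box=[12,13)
i=13: outside box; Z[13]=0
i=14: outside box; Z[14]=3 grow→box=[14,17)
i=15: min(r-i=2, Z[1]=0)=0; Z[15]=0
i=16: min(r-i=1, Z[2]=0)=0; Z[16]=0
i=17: outside box; Z[17]=0
i=18: outside box; Z[18]=0
i=19: outside box; Z[19]=1 grow→box=[19,20)
i=20: outside box; Z[20]=1 grow→box=[20,21)
i=21: outside box; Z[21]=0
i=22: outside box; Z[22]=0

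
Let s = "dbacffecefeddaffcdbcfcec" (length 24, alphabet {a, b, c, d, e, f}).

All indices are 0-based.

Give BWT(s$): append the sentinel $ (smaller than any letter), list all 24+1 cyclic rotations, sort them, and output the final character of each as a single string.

cbdddeffebad$cecffcfcfeac

rank  rotation                   last
    0  $dbacffecefeddaffcdbcfcec  c
    1  acffecefeddaffcdbcfcec$db  b
    2  affcdbcfcec$dbacffecefedd  d
    3  bacffecefeddaffcdbcfcec$d  d
    4  bcfcec$dbacffecefeddaffcd  d
    5  c$dbacffecefeddaffcdbcfce  e
    6  cdbcfcec$dbacffecefeddaff  f
    7  cec$dbacffecefeddaffcdbcf  f
    8  cefeddaffcdbcfcec$dbacffe  e
    9  cfcec$dbacffecefeddaffcdb  b
   10  cffecefeddaffcdbcfcec$dba  a
   11  daffcdbcfcec$dbacffecefed  d
   12  dbacffecefeddaffcdbcfcec$  $
   13  dbcfcec$dbacffecefeddaffc  c
   14  ddaffcdbcfcec$dbacffecefe  e
   15  ec$dbacffecefeddaffcdbcfc  c
   16  ecefeddaffcdbcfcec$dbacff  f
   17  eddaffcdbcfcec$dbacffecef  f
   18  efeddaffcdbcfcec$dbacffec  c
   19  fcdbcfcec$dbacffecefeddaf  f
   20  fcec$dbacffecefeddaffcdbc  c
   21  fecefeddaffcdbcfcec$dbacf  f
   22  feddaffcdbcfcec$dbacffece  e
   23  ffcdbcfcec$dbacffecefedda  a
   24  ffecefeddaffcdbcfcec$dbac  c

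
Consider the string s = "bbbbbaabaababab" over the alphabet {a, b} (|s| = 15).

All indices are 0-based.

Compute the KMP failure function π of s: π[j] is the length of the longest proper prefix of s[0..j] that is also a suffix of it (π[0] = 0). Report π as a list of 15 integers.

[0, 1, 2, 3, 4, 0, 0, 1, 0, 0, 1, 0, 1, 0, 1]

π[0] = 0
j=1 s[j]='b': π[1]=1 (border 'b')
j=2 s[j]='b': π[2]=2 (border 'bb')
j=3 s[j]='b': π[3]=3 (border 'bbb')
j=4 s[j]='b': π[4]=4 (border 'bbbb')
j=5 s[j]='a': k: 4→3→2→1→0; π[5]=0 (border '')
j=6 s[j]='a': π[6]=0 (border '')
j=7 s[j]='b': π[7]=1 (border 'b')
j=8 s[j]='a': k: 1→0; π[8]=0 (border '')
j=9 s[j]='a': π[9]=0 (border '')
j=10 s[j]='b': π[10]=1 (border 'b')
j=11 s[j]='a': k: 1→0; π[11]=0 (border '')
j=12 s[j]='b': π[12]=1 (border 'b')
j=13 s[j]='a': k: 1→0; π[13]=0 (border '')
j=14 s[j]='b': π[14]=1 (border 'b')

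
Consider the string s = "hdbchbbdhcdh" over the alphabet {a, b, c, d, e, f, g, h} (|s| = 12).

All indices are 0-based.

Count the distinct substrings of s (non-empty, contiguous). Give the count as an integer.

69

sorted suffixes:
  #0 SA[0]=5  'bbdhcdh'
  #1 SA[1]=2  'bchbbdhcdh'
  #2 SA[2]=6  'bdhcdh'
  #3 SA[3]=9  'cdh'
  #4 SA[4]=3  'chbbdhcdh'
  #5 SA[5]=1  'dbchbbdhcdh'
  #6 SA[6]=10  'dh'
  #7 SA[7]=7  'dhcdh'
  #8 SA[8]=11  'h'
  #9 SA[9]=4  'hbbdhcdh'
  #10 SA[10]=8  'hcdh'
  #11 SA[11]=0  'hdbchbbdhcdh'

SA = [5, 2, 6, 9, 3, 1, 10, 7, 11, 4, 8, 0]
[i] adj suffixes → lcp
  [1] 5/2 → 1 ('b')
  [2] 2/6 → 1 ('b')
  [3] 6/9 → 0 ('')
  [4] 9/3 → 1 ('c')
  [5] 3/1 → 0 ('')
  [6] 1/10 → 1 ('d')
  [7] 10/7 → 2 ('dh')
  [8] 7/11 → 0 ('')
  [9] 11/4 → 1 ('h')
  [10] 4/8 → 1 ('h')
  [11] 8/0 → 1 ('h')

n(n+1)/2 = 12·13/2 = 78
Σ LCP = 0 + 1 + 1 + 0 + 1 + 0 + 1 + 2 + 0 + 1 + 1 + 1 = 9
distinct = 78 − 9 = 69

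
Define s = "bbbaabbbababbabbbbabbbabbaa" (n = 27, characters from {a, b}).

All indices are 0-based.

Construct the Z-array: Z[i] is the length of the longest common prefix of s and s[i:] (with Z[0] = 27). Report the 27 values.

[27, 2, 1, 0, 0, 4, 2, 1, 0, 1, 0, 2, 1, 0, 3, 4, 2, 1, 0, 4, 2, 1, 0, 2, 1, 0, 0]

Z[0]=27
i=1: i≥r, start 0; Z[1]=2 grow→box=[1,3)
i=2: min(r-i=1, Z[1]=2)=1; Z[2]=1
i=3: i≥r, start 0; Z[3]=0
i=4: i≥r, start 0; Z[4]=0
i=5: i≥r, start 0; Z[5]=4 grow→box=[5,9)
i=6: min(r-i=3, Z[1]=2)=2; Z[6]=2
i=7: min(r-i=2, Z[2]=1)=1; Z[7]=1
i=8: min(r-i=1, Z[3]=0)=0; Z[8]=0
i=9: i≥r, start 0; Z[9]=1 grow→box=[9,10)
i=10: i≥r, start 0; Z[10]=0
i=11: i≥r, start 0; Z[11]=2 grow→box=[11,13)
i=12: min(r-i=1, Z[1]=2)=1; Z[12]=1
i=13: i≥r, start 0; Z[13]=0
i=14: i≥r, start 0; Z[14]=3 grow→box=[14,17)
i=15: min(r-i=2, Z[1]=2)=2; Z[15]=4 grow→box=[15,19)
i=16: min(r-i=3, Z[1]=2)=2; Z[16]=2
i=17: min(r-i=2, Z[2]=1)=1; Z[17]=1
i=18: min(r-i=1, Z[3]=0)=0; Z[18]=0
i=19: i≥r, start 0; Z[19]=4 grow→box=[19,23)
i=20: min(r-i=3, Z[1]=2)=2; Z[20]=2
i=21: min(r-i=2, Z[2]=1)=1; Z[21]=1
i=22: min(r-i=1, Z[3]=0)=0; Z[22]=0
i=23: i≥r, start 0; Z[23]=2 grow→box=[23,25)
i=24: min(r-i=1, Z[1]=2)=1; Z[24]=1
i=25: i≥r, start 0; Z[25]=0
i=26: i≥r, start 0; Z[26]=0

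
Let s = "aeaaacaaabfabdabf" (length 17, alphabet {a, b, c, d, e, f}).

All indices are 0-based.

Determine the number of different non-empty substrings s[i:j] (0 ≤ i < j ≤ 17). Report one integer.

134

rank | idx | suffix
   0 |   6 | aaabfabdabf
   1 |   2 | aaacaaabfabdabf
   2 |   7 | aabfabdabf
   3 |   3 | aacaaabfabdabf
   4 |  11 | abdabf
   5 |  14 | abf
   6 |   8 | abfabdabf
   7 |   4 | acaaabfabdabf
   8 |   0 | aeaaacaaabfabdabf
   9 |  12 | bdabf
  10 |  15 | bf
  11 |   9 | bfabdabf
  12 |   5 | caaabfabdabf
  13 |  13 | dabf
  14 |   1 | eaaacaaabfabdabf
  15 |  16 | f
  16 |  10 | fabdabf

SA = [6, 2, 7, 3, 11, 14, 8, 4, 0, 12, 15, 9, 5, 13, 1, 16, 10]
i: (SA[i-1],SA[i]) lcp shared
  1: (6,2) 3 'aaa'
  2: (2,7) 2 'aa'
  3: (7,3) 2 'aa'
  4: (3,11) 1 'a'
  5: (11,14) 2 'ab'
  6: (14,8) 3 'abf'
  7: (8,4) 1 'a'
  8: (4,0) 1 'a'
  9: (0,12) 0 ''
  10: (12,15) 1 'b'
  11: (15,9) 2 'bf'
  12: (9,5) 0 ''
  13: (5,13) 0 ''
  14: (13,1) 0 ''
  15: (1,16) 0 ''
  16: (16,10) 1 'f'

n(n+1)/2 = 17·18/2 = 153
Σ LCP = 0 + 3 + 2 + 2 + 1 + 2 + 3 + 1 + 1 + 0 + 1 + 2 + 0 + 0 + 0 + 0 + 1 = 19
distinct = 153 − 19 = 134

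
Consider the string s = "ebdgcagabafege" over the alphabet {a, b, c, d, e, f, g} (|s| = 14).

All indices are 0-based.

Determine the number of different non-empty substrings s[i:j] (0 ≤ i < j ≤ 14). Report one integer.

98

rank→(start, suffix):
  0 → (7, 'abafege')
  1 → (9, 'afege')
  2 → (5, 'agabafege')
  3 → (8, 'bafege')
  4 → (1, 'bdgcagabafege')
  5 → (4, 'cagabafege')
  6 → (2, 'dgcagabafege')
  7 → (13, 'e')
  8 → (0, 'ebdgcagabafege')
  9 → (11, 'ege')
  10 → (10, 'fege')
  11 → (6, 'gabafege')
  12 → (3, 'gcagabafege')
  13 → (12, 'ge')

SA = [7, 9, 5, 8, 1, 4, 2, 13, 0, 11, 10, 6, 3, 12]
rank  pair      lcp
   1  s[7:],s[9:]  1  'a'
   2  s[9:],s[5:]  1  'a'
   3  s[5:],s[8:]  0  ''
   4  s[8:],s[1:]  1  'b'
   5  s[1:],s[4:]  0  ''
   6  s[4:],s[2:]  0  ''
   7  s[2:],s[13:]  0  ''
   8  s[13:],s[0:]  1  'e'
   9  s[0:],s[11:]  1  'e'
  10  s[11:],s[10:]  0  ''
  11  s[10:],s[6:]  0  ''
  12  s[6:],s[3:]  1  'g'
  13  s[3:],s[12:]  1  'g'

n(n+1)/2 = 14·15/2 = 105
Σ LCP = 0 + 1 + 1 + 0 + 1 + 0 + 0 + 0 + 1 + 1 + 0 + 0 + 1 + 1 = 7
distinct = 105 − 7 = 98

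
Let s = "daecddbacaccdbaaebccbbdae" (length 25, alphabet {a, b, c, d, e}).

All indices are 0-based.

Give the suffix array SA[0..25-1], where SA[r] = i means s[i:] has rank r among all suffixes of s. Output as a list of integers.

[14, 7, 9, 23, 15, 1, 13, 6, 20, 17, 21, 8, 19, 18, 10, 11, 3, 22, 0, 12, 5, 4, 24, 16, 2]

rank→(start, suffix):
  0 → (14, 'aaebccbbdae')
  1 → (7, 'acaccdbaaebccbbdae')
  2 → (9, 'accdbaaebccbbdae')
  3 → (23, 'ae')
  4 → (15, 'aebccbbdae')
  5 → (1, 'aecddbacaccdbaaebccbbdae')
  6 → (13, 'baaebccbbdae')
  7 → (6, 'bacaccdbaaebccbbdae')
  8 → (20, 'bbdae')
  9 → (17, 'bccbbdae')
  10 → (21, 'bdae')
  11 → (8, 'caccdbaaebccbbdae')
  12 → (19, 'cbbdae')
  13 → (18, 'ccbbdae')
  14 → (10, 'ccdbaaebccbbdae')
  15 → (11, 'cdbaaebccbbdae')
  16 → (3, 'cddbacaccdbaaebccbbdae')
  17 → (22, 'dae')
  18 → (0, 'daecddbacaccdbaaebccbbdae')
  19 → (12, 'dbaaebccbbdae')
  20 → (5, 'dbacaccdbaaebccbbdae')
  21 → (4, 'ddbacaccdbaaebccbbdae')
  22 → (24, 'e')
  23 → (16, 'ebccbbdae')
  24 → (2, 'ecddbacaccdbaaebccbbdae')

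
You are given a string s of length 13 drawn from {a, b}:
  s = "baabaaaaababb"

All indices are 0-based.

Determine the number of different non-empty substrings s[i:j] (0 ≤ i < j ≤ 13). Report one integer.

rank→(start, suffix):
  0 → (4, 'aaaaababb')
  1 → (5, 'aaaababb')
  2 → (6, 'aaababb')
  3 → (1, 'aabaaaaababb')
  4 → (7, 'aababb')
  5 → (2, 'abaaaaababb')
  6 → (8, 'ababb')
  7 → (10, 'abb')
  8 → (12, 'b')
  9 → (3, 'baaaaababb')
  10 → (0, 'baabaaaaababb')
  11 → (9, 'babb')
  12 → (11, 'bb')

SA = [4, 5, 6, 1, 7, 2, 8, 10, 12, 3, 0, 9, 11]
i: (SA[i-1],SA[i]) lcp shared
  1: (4,5) 4 'aaaa'
  2: (5,6) 3 'aaa'
  3: (6,1) 2 'aa'
  4: (1,7) 4 'aaba'
  5: (7,2) 1 'a'
  6: (2,8) 3 'aba'
  7: (8,10) 2 'ab'
  8: (10,12) 0 ''
  9: (12,3) 1 'b'
  10: (3,0) 3 'baa'
  11: (0,9) 2 'ba'
  12: (9,11) 1 'b'

n(n+1)/2 = 13·14/2 = 91
Σ LCP = 0 + 4 + 3 + 2 + 4 + 1 + 3 + 2 + 0 + 1 + 3 + 2 + 1 = 26
distinct = 91 − 26 = 65

65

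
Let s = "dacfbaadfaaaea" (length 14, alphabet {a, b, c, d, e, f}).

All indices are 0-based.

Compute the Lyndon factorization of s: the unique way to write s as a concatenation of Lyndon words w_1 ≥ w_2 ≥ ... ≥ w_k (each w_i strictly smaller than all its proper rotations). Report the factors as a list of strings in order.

emit factor 1: 'd' (i=0, period=1)
emit factor 2: 'acfb' (i=1, period=4)
emit factor 3: 'aadf' (i=5, period=4)
emit factor 4: 'aaae' (i=9, period=4)
emit factor 5: 'a' (i=13, period=1)

["d", "acfb", "aadf", "aaae", "a"]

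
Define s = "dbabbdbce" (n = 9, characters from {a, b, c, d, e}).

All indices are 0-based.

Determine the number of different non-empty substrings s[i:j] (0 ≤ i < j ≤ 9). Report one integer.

40

rank | idx | suffix
   0 |   2 | abbdbce
   1 |   1 | babbdbce
   2 |   3 | bbdbce
   3 |   6 | bce
   4 |   4 | bdbce
   5 |   7 | ce
   6 |   0 | dbabbdbce
   7 |   5 | dbce
   8 |   8 | e

SA = [2, 1, 3, 6, 4, 7, 0, 5, 8]
rank  pair      lcp
   1  s[2:],s[1:]  0  ''
   2  s[1:],s[3:]  1  'b'
   3  s[3:],s[6:]  1  'b'
   4  s[6:],s[4:]  1  'b'
   5  s[4:],s[7:]  0  ''
   6  s[7:],s[0:]  0  ''
   7  s[0:],s[5:]  2  'db'
   8  s[5:],s[8:]  0  ''

n(n+1)/2 = 9·10/2 = 45
Σ LCP = 0 + 0 + 1 + 1 + 1 + 0 + 0 + 2 + 0 = 5
distinct = 45 − 5 = 40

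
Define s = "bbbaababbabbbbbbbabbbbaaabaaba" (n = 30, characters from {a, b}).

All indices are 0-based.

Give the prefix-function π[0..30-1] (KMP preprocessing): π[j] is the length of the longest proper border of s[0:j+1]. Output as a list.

[0, 1, 2, 0, 0, 1, 0, 1, 2, 0, 1, 2, 3, 3, 3, 3, 3, 4, 1, 2, 3, 3, 4, 5, 0, 1, 0, 0, 1, 0]

π[0] = 0
j=1 s[j]='b': π[1]=1 (border 'b')
j=2 s[j]='b': π[2]=2 (border 'bb')
j=3 s[j]='a': k: 2→1→0; π[3]=0 (border '')
j=4 s[j]='a': π[4]=0 (border '')
j=5 s[j]='b': π[5]=1 (border 'b')
j=6 s[j]='a': k: 1→0; π[6]=0 (border '')
j=7 s[j]='b': π[7]=1 (border 'b')
j=8 s[j]='b': π[8]=2 (border 'bb')
j=9 s[j]='a': k: 2→1→0; π[9]=0 (border '')
j=10 s[j]='b': π[10]=1 (border 'b')
j=11 s[j]='b': π[11]=2 (border 'bb')
j=12 s[j]='b': π[12]=3 (border 'bbb')
j=13 s[j]='b': k: 3→2; π[13]=3 (border 'bbb')
j=14 s[j]='b': k: 3→2; π[14]=3 (border 'bbb')
j=15 s[j]='b': k: 3→2; π[15]=3 (border 'bbb')
j=16 s[j]='b': k: 3→2; π[16]=3 (border 'bbb')
j=17 s[j]='a': π[17]=4 (border 'bbba')
j=18 s[j]='b': k: 4→0; π[18]=1 (border 'b')
j=19 s[j]='b': π[19]=2 (border 'bb')
j=20 s[j]='b': π[20]=3 (border 'bbb')
j=21 s[j]='b': k: 3→2; π[21]=3 (border 'bbb')
j=22 s[j]='a': π[22]=4 (border 'bbba')
j=23 s[j]='a': π[23]=5 (border 'bbbaa')
j=24 s[j]='a': k: 5→0; π[24]=0 (border '')
j=25 s[j]='b': π[25]=1 (border 'b')
j=26 s[j]='a': k: 1→0; π[26]=0 (border '')
j=27 s[j]='a': π[27]=0 (border '')
j=28 s[j]='b': π[28]=1 (border 'b')
j=29 s[j]='a': k: 1→0; π[29]=0 (border '')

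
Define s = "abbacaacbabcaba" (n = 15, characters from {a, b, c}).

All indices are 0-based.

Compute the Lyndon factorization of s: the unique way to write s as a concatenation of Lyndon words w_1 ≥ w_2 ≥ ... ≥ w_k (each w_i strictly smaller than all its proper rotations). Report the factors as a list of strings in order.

emit factor 1: 'abbac' (i=0, period=5)
emit factor 2: 'aacbabcab' (i=5, period=9)
emit factor 3: 'a' (i=14, period=1)

["abbac", "aacbabcab", "a"]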